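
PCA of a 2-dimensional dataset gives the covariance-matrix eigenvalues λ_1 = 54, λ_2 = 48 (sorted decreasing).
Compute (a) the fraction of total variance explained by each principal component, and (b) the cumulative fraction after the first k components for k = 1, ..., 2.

Step 1 — total variance = trace(Sigma) = Σ λ_i = 54 + 48 = 102.

Step 2 — fraction explained by component i = λ_i / Σ λ:
  PC1: 54/102 = 0.5294
  PC2: 48/102 = 0.4706

Step 3 — cumulative fraction after k components = (λ_1 + ... + λ_k) / Σ λ:
  k = 1: 54/102 = 0.5294
  k = 2: (54 + 48)/102 = 102/102 = 1

Summary (fraction, with percent):

explained: PC1 0.5294 (52.94%), PC2 0.4706 (47.06%);  cumulative: 0.5294, 1


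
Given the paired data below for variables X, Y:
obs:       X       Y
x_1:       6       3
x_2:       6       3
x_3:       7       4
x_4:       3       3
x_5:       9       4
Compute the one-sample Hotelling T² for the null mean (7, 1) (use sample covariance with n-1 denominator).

Step 1 — sample mean vector:
  mean(X) = (6 + 6 + 7 + 3 + 9) / 5 = 31/5 = 6.2
  mean(Y) = (3 + 3 + 4 + 3 + 4) / 5 = 17/5 = 3.4
  x̄ = (6.2, 3.4),  deviation x̄ - mu_0 = (6.2, 3.4) - (7, 1) = (-0.8, 2.4).

Step 2 — sample covariance matrix, S[i,j] = (1/(n-1)) · Σ_k (x_{k,i} - mean_i) · (x_{k,j} - mean_j), divisor n-1 = 4:
  S[X,X] = ((-0.2)·(-0.2) + (-0.2)·(-0.2) + (0.8)·(0.8) + (-3.2)·(-3.2) + (2.8)·(2.8)) / 4 = 18.8/4 = 4.7
  S[X,Y] = ((-0.2)·(-0.4) + (-0.2)·(-0.4) + (0.8)·(0.6) + (-3.2)·(-0.4) + (2.8)·(0.6)) / 4 = 3.6/4 = 0.9
  S[Y,Y] = ((-0.4)·(-0.4) + (-0.4)·(-0.4) + (0.6)·(0.6) + (-0.4)·(-0.4) + (0.6)·(0.6)) / 4 = 1.2/4 = 0.3
  S = [[4.7, 0.9],
 [0.9, 0.3]].

Step 3 — invert S. det(S) = 4.7·0.3 - (0.9)² = 0.6.
  S^{-1} = (1/det) · [[d, -b], [-b, a]] = [[0.5, -1.5],
 [-1.5, 7.8333]].

Step 4 — quadratic form (x̄ - mu_0)^T · S^{-1} · (x̄ - mu_0):
  S^{-1} · (x̄ - mu_0) = (-4, 20),
  (x̄ - mu_0)^T · [...] = (-0.8)·(-4) + (2.4)·(20) = 51.2.

Step 5 — scale by n: T² = 5 · 51.2 = 256.

T² ≈ 256


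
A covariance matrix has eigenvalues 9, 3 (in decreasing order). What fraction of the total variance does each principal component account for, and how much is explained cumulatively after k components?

Step 1 — total variance = trace(Sigma) = Σ λ_i = 9 + 3 = 12.

Step 2 — fraction explained by component i = λ_i / Σ λ:
  PC1: 9/12 = 0.75
  PC2: 3/12 = 0.25

Step 3 — cumulative fraction after k components = (λ_1 + ... + λ_k) / Σ λ:
  k = 1: 9/12 = 0.75
  k = 2: (9 + 3)/12 = 12/12 = 1

Summary (fraction, with percent):

explained: PC1 0.75 (75%), PC2 0.25 (25%);  cumulative: 0.75, 1


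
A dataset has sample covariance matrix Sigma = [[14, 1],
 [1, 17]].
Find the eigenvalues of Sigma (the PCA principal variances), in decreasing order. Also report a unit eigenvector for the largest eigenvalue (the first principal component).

Step 1 — characteristic polynomial of 2×2 Sigma:
  det(Sigma - λI) = λ² - trace · λ + det = 0.
  trace = 14 + 17 = 31, det = 14·17 - (1)² = 237.
Step 2 — discriminant:
  Δ = trace² - 4·det = 961 - 948 = 13.
Step 3 — eigenvalues:
  λ = (trace ± √Δ)/2 = (31 ± 3.6056)/2,
  λ_1 = 17.3028,  λ_2 = 13.6972.

Step 4 — unit eigenvector for λ_1: solve (Sigma - λ_1 I)v = 0. First row:
  (14 - 17.3028)·v_x + (1)·v_y = 0, i.e. (-3.3028)·v_x + (1)·v_y = 0,
  so v ∝ (b, λ_1 - a) = (1, 3.3028) = u.
  ||u|| = √((1)² + (3.3028)²) = √(11.9083) ≈ 3.4508,
  v_1 = u/||u|| ≈ (0.2898, 0.9571) (||v_1|| = 1).

λ_1 = 17.3028,  λ_2 = 13.6972;  v_1 ≈ (0.2898, 0.9571)


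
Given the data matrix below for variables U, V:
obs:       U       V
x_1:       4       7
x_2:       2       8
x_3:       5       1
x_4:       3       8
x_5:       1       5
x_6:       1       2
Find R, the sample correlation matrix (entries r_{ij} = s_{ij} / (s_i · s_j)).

Step 1 — column means:
  mean(U) = (4 + 2 + 5 + 3 + 1 + 1) / 6 = 16/6 = 2.6667
  mean(V) = (7 + 8 + 1 + 8 + 5 + 2) / 6 = 31/6 = 5.1667

Step 2 — sample variances and covariances s[i,j] = (1/(n-1)) · Σ_k (x_{k,i} - mean_i) · (x_{k,j} - mean_j), with n-1 = 5:
  s[U,U] = ((1.3333)·(1.3333) + (-0.6667)·(-0.6667) + (2.3333)·(2.3333) + (0.3333)·(0.3333) + (-1.6667)·(-1.6667) + (-1.6667)·(-1.6667)) / 5 = 13.3333/5 = 2.6667
  s[U,V] = ((1.3333)·(1.8333) + (-0.6667)·(2.8333) + (2.3333)·(-4.1667) + (0.3333)·(2.8333) + (-1.6667)·(-0.1667) + (-1.6667)·(-3.1667)) / 5 = -2.6667/5 = -0.5333
  s[V,V] = ((1.8333)·(1.8333) + (2.8333)·(2.8333) + (-4.1667)·(-4.1667) + (2.8333)·(2.8333) + (-0.1667)·(-0.1667) + (-3.1667)·(-3.1667)) / 5 = 46.8333/5 = 9.3667
  Sample standard deviations s_i = √(s[i,i]):
  s(U) = √(2.6667) = 1.633
  s(V) = √(9.3667) = 3.0605

Step 3 — r_{ij} = s_{ij} / (s_i · s_j):
  r[U,U] = 1 (diagonal).
  r[U,V] = -0.5333 / (1.633 · 3.0605) = -0.5333 / 4.9978 = -0.1067
  r[V,V] = 1 (diagonal).

R is symmetric with unit diagonal. Assembling:

R = [[1, -0.1067],
 [-0.1067, 1]]


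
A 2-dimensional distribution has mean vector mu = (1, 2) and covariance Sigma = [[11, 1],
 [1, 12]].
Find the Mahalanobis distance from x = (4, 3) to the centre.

Step 1 — centre the observation: (x - mu) = (3, 1).

Step 2 — invert Sigma. det(Sigma) = 11·12 - (1)² = 131.
  Sigma^{-1} = (1/det) · [[d, -b], [-b, a]] = [[0.0916, -0.0076],
 [-0.0076, 0.084]].

Step 3 — form the quadratic (x - mu)^T · Sigma^{-1} · (x - mu):
  Sigma^{-1} · (x - mu) = (0.2672, 0.0611).
  (x - mu)^T · [Sigma^{-1} · (x - mu)] = (3)·(0.2672) + (1)·(0.0611) = 0.8626.

Step 4 — take square root: d = √(0.8626) ≈ 0.9288.

d(x, mu) = √(0.8626) ≈ 0.9288


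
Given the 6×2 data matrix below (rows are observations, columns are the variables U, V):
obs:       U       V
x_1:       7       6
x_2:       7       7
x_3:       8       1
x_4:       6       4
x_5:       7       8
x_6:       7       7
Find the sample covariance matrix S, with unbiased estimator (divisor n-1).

Step 1 — column means:
  mean(U) = (7 + 7 + 8 + 6 + 7 + 7) / 6 = 42/6 = 7
  mean(V) = (6 + 7 + 1 + 4 + 8 + 7) / 6 = 33/6 = 5.5

Step 2 — sample covariance S[i,j] = (1/(n-1)) · Σ_k (x_{k,i} - mean_i) · (x_{k,j} - mean_j), with n-1 = 5.
  S[U,U] = ((0)·(0) + (0)·(0) + (1)·(1) + (-1)·(-1) + (0)·(0) + (0)·(0)) / 5 = 2/5 = 0.4
  S[U,V] = ((0)·(0.5) + (0)·(1.5) + (1)·(-4.5) + (-1)·(-1.5) + (0)·(2.5) + (0)·(1.5)) / 5 = -3/5 = -0.6
  S[V,V] = ((0.5)·(0.5) + (1.5)·(1.5) + (-4.5)·(-4.5) + (-1.5)·(-1.5) + (2.5)·(2.5) + (1.5)·(1.5)) / 5 = 33.5/5 = 6.7

S is symmetric (S[j,i] = S[i,j]). Assembling:

S = [[0.4, -0.6],
 [-0.6, 6.7]]


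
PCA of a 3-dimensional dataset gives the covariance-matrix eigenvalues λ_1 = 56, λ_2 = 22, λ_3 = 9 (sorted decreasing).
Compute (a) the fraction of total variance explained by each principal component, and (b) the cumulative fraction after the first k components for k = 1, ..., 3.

Step 1 — total variance = trace(Sigma) = Σ λ_i = 56 + 22 + 9 = 87.

Step 2 — fraction explained by component i = λ_i / Σ λ:
  PC1: 56/87 = 0.6437
  PC2: 22/87 = 0.2529
  PC3: 9/87 = 0.1034

Step 3 — cumulative fraction after k components = (λ_1 + ... + λ_k) / Σ λ:
  k = 1: 56/87 = 0.6437
  k = 2: (56 + 22)/87 = 78/87 = 0.8966
  k = 3: (56 + 22 + 9)/87 = 87/87 = 1

Summary (fraction, with percent):

explained: PC1 0.6437 (64.37%), PC2 0.2529 (25.29%), PC3 0.1034 (10.34%);  cumulative: 0.6437, 0.8966, 1


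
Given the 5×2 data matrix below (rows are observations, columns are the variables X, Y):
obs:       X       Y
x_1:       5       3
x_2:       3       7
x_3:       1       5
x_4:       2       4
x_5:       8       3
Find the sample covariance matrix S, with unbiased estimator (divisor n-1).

Step 1 — column means:
  mean(X) = (5 + 3 + 1 + 2 + 8) / 5 = 19/5 = 3.8
  mean(Y) = (3 + 7 + 5 + 4 + 3) / 5 = 22/5 = 4.4

Step 2 — sample covariance S[i,j] = (1/(n-1)) · Σ_k (x_{k,i} - mean_i) · (x_{k,j} - mean_j), with n-1 = 4.
  S[X,X] = ((1.2)·(1.2) + (-0.8)·(-0.8) + (-2.8)·(-2.8) + (-1.8)·(-1.8) + (4.2)·(4.2)) / 4 = 30.8/4 = 7.7
  S[X,Y] = ((1.2)·(-1.4) + (-0.8)·(2.6) + (-2.8)·(0.6) + (-1.8)·(-0.4) + (4.2)·(-1.4)) / 4 = -10.6/4 = -2.65
  S[Y,Y] = ((-1.4)·(-1.4) + (2.6)·(2.6) + (0.6)·(0.6) + (-0.4)·(-0.4) + (-1.4)·(-1.4)) / 4 = 11.2/4 = 2.8

S is symmetric (S[j,i] = S[i,j]). Assembling:

S = [[7.7, -2.65],
 [-2.65, 2.8]]


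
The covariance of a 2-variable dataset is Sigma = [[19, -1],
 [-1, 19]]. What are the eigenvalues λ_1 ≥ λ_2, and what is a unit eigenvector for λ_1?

Step 1 — characteristic polynomial of 2×2 Sigma:
  det(Sigma - λI) = λ² - trace · λ + det = 0.
  trace = 19 + 19 = 38, det = 19·19 - (-1)² = 360.
Step 2 — discriminant:
  Δ = trace² - 4·det = 1444 - 1440 = 4.
Step 3 — eigenvalues:
  λ = (trace ± √Δ)/2 = (38 ± 2)/2,
  λ_1 = 20,  λ_2 = 18.

Step 4 — unit eigenvector for λ_1: solve (Sigma - λ_1 I)v = 0. First row:
  (19 - 20)·v_x + (-1)·v_y = 0, i.e. (-1)·v_x + (-1)·v_y = 0,
  so v ∝ (b, λ_1 - a) = (-1, 1); multiply by -1 so the first entry is positive: u = (1, -1).
  ||u|| = √((1)² + (-1)²) = √(2) ≈ 1.4142,
  v_1 = u/||u|| ≈ (0.7071, -0.7071) (||v_1|| = 1).

λ_1 = 20,  λ_2 = 18;  v_1 ≈ (0.7071, -0.7071)


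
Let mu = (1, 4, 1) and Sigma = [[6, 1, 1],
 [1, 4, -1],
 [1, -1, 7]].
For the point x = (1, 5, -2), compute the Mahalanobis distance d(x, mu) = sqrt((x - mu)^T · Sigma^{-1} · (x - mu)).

Step 1 — centre the observation: (x - mu) = (0, 1, -3).

Step 2 — invert Sigma (cofactor / det for 3×3, or solve directly):
  Sigma^{-1} = [[0.1812, -0.0537, -0.0336],
 [-0.0537, 0.2752, 0.047],
 [-0.0336, 0.047, 0.1544]].

Step 3 — form the quadratic (x - mu)^T · Sigma^{-1} · (x - mu):
  Sigma^{-1} · (x - mu) = (0.047, 0.1342, -0.4161).
  (x - mu)^T · [Sigma^{-1} · (x - mu)] = (0)·(0.047) + (1)·(0.1342) + (-3)·(-0.4161) = 1.3826.

Step 4 — take square root: d = √(1.3826) ≈ 1.1758.

d(x, mu) = √(1.3826) ≈ 1.1758


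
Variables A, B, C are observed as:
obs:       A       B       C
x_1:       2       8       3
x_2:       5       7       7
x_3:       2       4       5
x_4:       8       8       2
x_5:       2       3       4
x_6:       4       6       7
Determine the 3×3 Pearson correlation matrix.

Step 1 — column means:
  mean(A) = (2 + 5 + 2 + 8 + 2 + 4) / 6 = 23/6 = 3.8333
  mean(B) = (8 + 7 + 4 + 8 + 3 + 6) / 6 = 36/6 = 6
  mean(C) = (3 + 7 + 5 + 2 + 4 + 7) / 6 = 28/6 = 4.6667

Step 2 — sample variances and covariances s[i,j] = (1/(n-1)) · Σ_k (x_{k,i} - mean_i) · (x_{k,j} - mean_j), with n-1 = 5:
  s[A,A] = ((-1.8333)·(-1.8333) + (1.1667)·(1.1667) + (-1.8333)·(-1.8333) + (4.1667)·(4.1667) + (-1.8333)·(-1.8333) + (0.1667)·(0.1667)) / 5 = 28.8333/5 = 5.7667
  s[A,B] = ((-1.8333)·(2) + (1.1667)·(1) + (-1.8333)·(-2) + (4.1667)·(2) + (-1.8333)·(-3) + (0.1667)·(0)) / 5 = 15/5 = 3
  s[A,C] = ((-1.8333)·(-1.6667) + (1.1667)·(2.3333) + (-1.8333)·(0.3333) + (4.1667)·(-2.6667) + (-1.8333)·(-0.6667) + (0.1667)·(2.3333)) / 5 = -4.3333/5 = -0.8667
  s[B,B] = ((2)·(2) + (1)·(1) + (-2)·(-2) + (2)·(2) + (-3)·(-3) + (0)·(0)) / 5 = 22/5 = 4.4
  s[B,C] = ((2)·(-1.6667) + (1)·(2.3333) + (-2)·(0.3333) + (2)·(-2.6667) + (-3)·(-0.6667) + (0)·(2.3333)) / 5 = -5/5 = -1
  s[C,C] = ((-1.6667)·(-1.6667) + (2.3333)·(2.3333) + (0.3333)·(0.3333) + (-2.6667)·(-2.6667) + (-0.6667)·(-0.6667) + (2.3333)·(2.3333)) / 5 = 21.3333/5 = 4.2667
  Sample standard deviations s_i = √(s[i,i]):
  s(A) = √(5.7667) = 2.4014
  s(B) = √(4.4) = 2.0976
  s(C) = √(4.2667) = 2.0656

Step 3 — r_{ij} = s_{ij} / (s_i · s_j):
  r[A,A] = 1 (diagonal).
  r[A,B] = 3 / (2.4014 · 2.0976) = 3 / 5.0372 = 0.5956
  r[A,C] = -0.8667 / (2.4014 · 2.0656) = -0.8667 / 4.9603 = -0.1747
  r[B,B] = 1 (diagonal).
  r[B,C] = -1 / (2.0976 · 2.0656) = -1 / 4.3328 = -0.2308
  r[C,C] = 1 (diagonal).

R is symmetric with unit diagonal. Assembling:

R = [[1, 0.5956, -0.1747],
 [0.5956, 1, -0.2308],
 [-0.1747, -0.2308, 1]]


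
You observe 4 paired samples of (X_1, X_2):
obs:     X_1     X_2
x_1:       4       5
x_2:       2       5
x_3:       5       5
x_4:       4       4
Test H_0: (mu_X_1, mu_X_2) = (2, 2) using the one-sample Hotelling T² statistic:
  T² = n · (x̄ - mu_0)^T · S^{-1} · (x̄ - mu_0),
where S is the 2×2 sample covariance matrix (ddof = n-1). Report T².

Step 1 — sample mean vector:
  mean(X_1) = (4 + 2 + 5 + 4) / 4 = 15/4 = 3.75
  mean(X_2) = (5 + 5 + 5 + 4) / 4 = 19/4 = 4.75
  x̄ = (3.75, 4.75),  deviation x̄ - mu_0 = (3.75, 4.75) - (2, 2) = (1.75, 2.75).

Step 2 — sample covariance matrix, S[i,j] = (1/(n-1)) · Σ_k (x_{k,i} - mean_i) · (x_{k,j} - mean_j), divisor n-1 = 3:
  S[X_1,X_1] = ((0.25)·(0.25) + (-1.75)·(-1.75) + (1.25)·(1.25) + (0.25)·(0.25)) / 3 = 4.75/3 = 1.5833
  S[X_1,X_2] = ((0.25)·(0.25) + (-1.75)·(0.25) + (1.25)·(0.25) + (0.25)·(-0.75)) / 3 = -0.25/3 = -0.0833
  S[X_2,X_2] = ((0.25)·(0.25) + (0.25)·(0.25) + (0.25)·(0.25) + (-0.75)·(-0.75)) / 3 = 0.75/3 = 0.25
  S = [[1.5833, -0.0833],
 [-0.0833, 0.25]].

Step 3 — invert S. det(S) = 1.5833·0.25 - (-0.0833)² = 0.3889.
  S^{-1} = (1/det) · [[d, -b], [-b, a]] = [[0.6429, 0.2143],
 [0.2143, 4.0714]].

Step 4 — quadratic form (x̄ - mu_0)^T · S^{-1} · (x̄ - mu_0):
  S^{-1} · (x̄ - mu_0) = (1.7143, 11.5714),
  (x̄ - mu_0)^T · [...] = (1.75)·(1.7143) + (2.75)·(11.5714) = 34.8214.

Step 5 — scale by n: T² = 4 · 34.8214 = 139.2857.

T² ≈ 139.2857


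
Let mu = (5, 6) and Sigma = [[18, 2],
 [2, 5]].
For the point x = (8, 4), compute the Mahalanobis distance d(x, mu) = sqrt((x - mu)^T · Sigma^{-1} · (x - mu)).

Step 1 — centre the observation: (x - mu) = (3, -2).

Step 2 — invert Sigma. det(Sigma) = 18·5 - (2)² = 86.
  Sigma^{-1} = (1/det) · [[d, -b], [-b, a]] = [[0.0581, -0.0233],
 [-0.0233, 0.2093]].

Step 3 — form the quadratic (x - mu)^T · Sigma^{-1} · (x - mu):
  Sigma^{-1} · (x - mu) = (0.2209, -0.4884).
  (x - mu)^T · [Sigma^{-1} · (x - mu)] = (3)·(0.2209) + (-2)·(-0.4884) = 1.6395.

Step 4 — take square root: d = √(1.6395) ≈ 1.2804.

d(x, mu) = √(1.6395) ≈ 1.2804


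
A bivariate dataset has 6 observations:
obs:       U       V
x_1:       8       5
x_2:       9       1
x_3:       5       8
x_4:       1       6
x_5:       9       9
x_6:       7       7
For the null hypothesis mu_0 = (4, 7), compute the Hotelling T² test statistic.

Step 1 — sample mean vector:
  mean(U) = (8 + 9 + 5 + 1 + 9 + 7) / 6 = 39/6 = 6.5
  mean(V) = (5 + 1 + 8 + 6 + 9 + 7) / 6 = 36/6 = 6
  x̄ = (6.5, 6),  deviation x̄ - mu_0 = (6.5, 6) - (4, 7) = (2.5, -1).

Step 2 — sample covariance matrix, S[i,j] = (1/(n-1)) · Σ_k (x_{k,i} - mean_i) · (x_{k,j} - mean_j), divisor n-1 = 5:
  S[U,U] = ((1.5)·(1.5) + (2.5)·(2.5) + (-1.5)·(-1.5) + (-5.5)·(-5.5) + (2.5)·(2.5) + (0.5)·(0.5)) / 5 = 47.5/5 = 9.5
  S[U,V] = ((1.5)·(-1) + (2.5)·(-5) + (-1.5)·(2) + (-5.5)·(0) + (2.5)·(3) + (0.5)·(1)) / 5 = -9/5 = -1.8
  S[V,V] = ((-1)·(-1) + (-5)·(-5) + (2)·(2) + (0)·(0) + (3)·(3) + (1)·(1)) / 5 = 40/5 = 8
  S = [[9.5, -1.8],
 [-1.8, 8]].

Step 3 — invert S. det(S) = 9.5·8 - (-1.8)² = 72.76.
  S^{-1} = (1/det) · [[d, -b], [-b, a]] = [[0.11, 0.0247],
 [0.0247, 0.1306]].

Step 4 — quadratic form (x̄ - mu_0)^T · S^{-1} · (x̄ - mu_0):
  S^{-1} · (x̄ - mu_0) = (0.2501, -0.0687),
  (x̄ - mu_0)^T · [...] = (2.5)·(0.2501) + (-1)·(-0.0687) = 0.6941.

Step 5 — scale by n: T² = 6 · 0.6941 = 4.1644.

T² ≈ 4.1644


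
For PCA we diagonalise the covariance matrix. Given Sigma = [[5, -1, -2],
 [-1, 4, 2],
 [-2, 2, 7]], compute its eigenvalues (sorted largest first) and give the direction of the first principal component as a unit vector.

Step 1 — characteristic polynomial p(λ) = det(λI - Sigma) = λ³ - tr·λ² + c_1·λ - det, where tr = trace, c_1 = sum of the principal 2×2 minors, det = det(Sigma):
  tr = 5 + 4 + 7 = 16,
  c_1 = (5·4 - (-1)²) + (5·7 - (-2)²) + (4·7 - (2)²) = 19 + 31 + 24 = 74,
  det = 5·(4·7 - (2)²) - (-1)·((-1)·7 - (2)·(-2)) + (-2)·((-1)·(2) - 4·(-2)) = 5·(24) - (-1)·(-3) + (-2)·(6) = 105.
  So p(λ) = λ³ - 16λ² + 74λ - 105.
Step 2 — look for an integer root (rational root theorem: any rational root is an integer divisor of 105). Testing λ = 3:
  p(3) = 27 - 144 + 222 - 105 = 0  ✓
  Dividing out (λ - 3): p(λ) = (λ - 3)(λ² - 13λ + 35).
Step 3 — remaining eigenvalues from the quadratic λ² - 13λ + 35 = 0:
  Δ = 13² - 4·35 = 169 - 140 = 29,  λ = (13 ± √29)/2 = (13 ± 5.3852)/2 ≈ 9.1926 or 3.8074.
  Sorted: λ_1 = 9.1926,  λ_2 = 3.8074,  λ_3 = 3  (check: sum = 16 = tr ✓).

Step 4 — unit eigenvector for λ_1 ≈ 9.1926: v spans the null space of (Sigma - λ_1 I), whose rows are
  r_1 = (-4.1926, -1, -2),  r_2 = (-1, -5.1926, 2),  r_3 = (-2, 2, -2.1926).
  v is orthogonal to every row, so take v ∝ r_1 × r_2 = ((-1)·(2) - (-2)·(-5.1926), (-2)·(-1) - (-4.1926)·(2), (-4.1926)·(-5.1926) - (-1)·(-1)) ≈ (-12.3852, 10.3852, 20.7703).
  Rescale (multiply by -1 so the first nonzero entry is positive): u = (12.3852, -10.3852, -20.7703).
  ||u|| = √((12.3852)² + (-10.3852)² + (-20.7703)²) = √(692.6505) ≈ 26.3183,  v_1 = u/||u|| ≈ (0.4706, -0.3946, -0.7892) (||v_1|| = 1).

λ_1 = 9.1926,  λ_2 = 3.8074,  λ_3 = 3;  v_1 ≈ (0.4706, -0.3946, -0.7892)


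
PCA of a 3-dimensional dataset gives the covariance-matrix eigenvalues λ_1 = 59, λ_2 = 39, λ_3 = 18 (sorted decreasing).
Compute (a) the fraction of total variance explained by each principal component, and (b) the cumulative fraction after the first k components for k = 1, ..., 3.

Step 1 — total variance = trace(Sigma) = Σ λ_i = 59 + 39 + 18 = 116.

Step 2 — fraction explained by component i = λ_i / Σ λ:
  PC1: 59/116 = 0.5086
  PC2: 39/116 = 0.3362
  PC3: 18/116 = 0.1552

Step 3 — cumulative fraction after k components = (λ_1 + ... + λ_k) / Σ λ:
  k = 1: 59/116 = 0.5086
  k = 2: (59 + 39)/116 = 98/116 = 0.8448
  k = 3: (59 + 39 + 18)/116 = 116/116 = 1

Summary (fraction, with percent):

explained: PC1 0.5086 (50.86%), PC2 0.3362 (33.62%), PC3 0.1552 (15.52%);  cumulative: 0.5086, 0.8448, 1


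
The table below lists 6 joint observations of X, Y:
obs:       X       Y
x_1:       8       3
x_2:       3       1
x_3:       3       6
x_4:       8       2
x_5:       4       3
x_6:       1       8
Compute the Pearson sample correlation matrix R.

Step 1 — column means:
  mean(X) = (8 + 3 + 3 + 8 + 4 + 1) / 6 = 27/6 = 4.5
  mean(Y) = (3 + 1 + 6 + 2 + 3 + 8) / 6 = 23/6 = 3.8333

Step 2 — sample variances and covariances s[i,j] = (1/(n-1)) · Σ_k (x_{k,i} - mean_i) · (x_{k,j} - mean_j), with n-1 = 5:
  s[X,X] = ((3.5)·(3.5) + (-1.5)·(-1.5) + (-1.5)·(-1.5) + (3.5)·(3.5) + (-0.5)·(-0.5) + (-3.5)·(-3.5)) / 5 = 41.5/5 = 8.3
  s[X,Y] = ((3.5)·(-0.8333) + (-1.5)·(-2.8333) + (-1.5)·(2.1667) + (3.5)·(-1.8333) + (-0.5)·(-0.8333) + (-3.5)·(4.1667)) / 5 = -22.5/5 = -4.5
  s[Y,Y] = ((-0.8333)·(-0.8333) + (-2.8333)·(-2.8333) + (2.1667)·(2.1667) + (-1.8333)·(-1.8333) + (-0.8333)·(-0.8333) + (4.1667)·(4.1667)) / 5 = 34.8333/5 = 6.9667
  Sample standard deviations s_i = √(s[i,i]):
  s(X) = √(8.3) = 2.881
  s(Y) = √(6.9667) = 2.6394

Step 3 — r_{ij} = s_{ij} / (s_i · s_j):
  r[X,X] = 1 (diagonal).
  r[X,Y] = -4.5 / (2.881 · 2.6394) = -4.5 / 7.6042 = -0.5918
  r[Y,Y] = 1 (diagonal).

R is symmetric with unit diagonal. Assembling:

R = [[1, -0.5918],
 [-0.5918, 1]]


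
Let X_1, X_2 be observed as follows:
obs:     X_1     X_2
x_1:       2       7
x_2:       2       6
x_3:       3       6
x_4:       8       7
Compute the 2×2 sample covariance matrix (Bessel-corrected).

Step 1 — column means:
  mean(X_1) = (2 + 2 + 3 + 8) / 4 = 15/4 = 3.75
  mean(X_2) = (7 + 6 + 6 + 7) / 4 = 26/4 = 6.5

Step 2 — sample covariance S[i,j] = (1/(n-1)) · Σ_k (x_{k,i} - mean_i) · (x_{k,j} - mean_j), with n-1 = 3.
  S[X_1,X_1] = ((-1.75)·(-1.75) + (-1.75)·(-1.75) + (-0.75)·(-0.75) + (4.25)·(4.25)) / 3 = 24.75/3 = 8.25
  S[X_1,X_2] = ((-1.75)·(0.5) + (-1.75)·(-0.5) + (-0.75)·(-0.5) + (4.25)·(0.5)) / 3 = 2.5/3 = 0.8333
  S[X_2,X_2] = ((0.5)·(0.5) + (-0.5)·(-0.5) + (-0.5)·(-0.5) + (0.5)·(0.5)) / 3 = 1/3 = 0.3333

S is symmetric (S[j,i] = S[i,j]). Assembling:

S = [[8.25, 0.8333],
 [0.8333, 0.3333]]


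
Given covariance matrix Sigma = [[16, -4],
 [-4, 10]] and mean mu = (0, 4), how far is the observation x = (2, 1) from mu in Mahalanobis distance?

Step 1 — centre the observation: (x - mu) = (2, -3).

Step 2 — invert Sigma. det(Sigma) = 16·10 - (-4)² = 144.
  Sigma^{-1} = (1/det) · [[d, -b], [-b, a]] = [[0.0694, 0.0278],
 [0.0278, 0.1111]].

Step 3 — form the quadratic (x - mu)^T · Sigma^{-1} · (x - mu):
  Sigma^{-1} · (x - mu) = (0.0556, -0.2778).
  (x - mu)^T · [Sigma^{-1} · (x - mu)] = (2)·(0.0556) + (-3)·(-0.2778) = 0.9444.

Step 4 — take square root: d = √(0.9444) ≈ 0.9718.

d(x, mu) = √(0.9444) ≈ 0.9718


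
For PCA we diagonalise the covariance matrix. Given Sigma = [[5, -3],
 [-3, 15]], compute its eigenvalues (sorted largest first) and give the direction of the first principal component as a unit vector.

Step 1 — characteristic polynomial of 2×2 Sigma:
  det(Sigma - λI) = λ² - trace · λ + det = 0.
  trace = 5 + 15 = 20, det = 5·15 - (-3)² = 66.
Step 2 — discriminant:
  Δ = trace² - 4·det = 400 - 264 = 136.
Step 3 — eigenvalues:
  λ = (trace ± √Δ)/2 = (20 ± 11.6619)/2,
  λ_1 = 15.831,  λ_2 = 4.169.

Step 4 — unit eigenvector for λ_1: solve (Sigma - λ_1 I)v = 0. First row:
  (5 - 15.831)·v_x + (-3)·v_y = 0, i.e. (-10.831)·v_x + (-3)·v_y = 0,
  so v ∝ (b, λ_1 - a) = (-3, 10.831); multiply by -1 so the first entry is positive: u = (3, -10.831).
  ||u|| = √((3)² + (-10.831)²) = √(126.3095) ≈ 11.2388,
  v_1 = u/||u|| ≈ (0.2669, -0.9637) (||v_1|| = 1).

λ_1 = 15.831,  λ_2 = 4.169;  v_1 ≈ (0.2669, -0.9637)


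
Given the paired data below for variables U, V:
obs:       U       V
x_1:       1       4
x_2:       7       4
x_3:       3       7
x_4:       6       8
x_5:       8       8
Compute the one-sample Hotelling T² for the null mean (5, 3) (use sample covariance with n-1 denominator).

Step 1 — sample mean vector:
  mean(U) = (1 + 7 + 3 + 6 + 8) / 5 = 25/5 = 5
  mean(V) = (4 + 4 + 7 + 8 + 8) / 5 = 31/5 = 6.2
  x̄ = (5, 6.2),  deviation x̄ - mu_0 = (5, 6.2) - (5, 3) = (0, 3.2).

Step 2 — sample covariance matrix, S[i,j] = (1/(n-1)) · Σ_k (x_{k,i} - mean_i) · (x_{k,j} - mean_j), divisor n-1 = 4:
  S[U,U] = ((-4)·(-4) + (2)·(2) + (-2)·(-2) + (1)·(1) + (3)·(3)) / 4 = 34/4 = 8.5
  S[U,V] = ((-4)·(-2.2) + (2)·(-2.2) + (-2)·(0.8) + (1)·(1.8) + (3)·(1.8)) / 4 = 10/4 = 2.5
  S[V,V] = ((-2.2)·(-2.2) + (-2.2)·(-2.2) + (0.8)·(0.8) + (1.8)·(1.8) + (1.8)·(1.8)) / 4 = 16.8/4 = 4.2
  S = [[8.5, 2.5],
 [2.5, 4.2]].

Step 3 — invert S. det(S) = 8.5·4.2 - (2.5)² = 29.45.
  S^{-1} = (1/det) · [[d, -b], [-b, a]] = [[0.1426, -0.0849],
 [-0.0849, 0.2886]].

Step 4 — quadratic form (x̄ - mu_0)^T · S^{-1} · (x̄ - mu_0):
  S^{-1} · (x̄ - mu_0) = (-0.2716, 0.9236),
  (x̄ - mu_0)^T · [...] = (0)·(-0.2716) + (3.2)·(0.9236) = 2.9555.

Step 5 — scale by n: T² = 5 · 2.9555 = 14.7776.

T² ≈ 14.7776


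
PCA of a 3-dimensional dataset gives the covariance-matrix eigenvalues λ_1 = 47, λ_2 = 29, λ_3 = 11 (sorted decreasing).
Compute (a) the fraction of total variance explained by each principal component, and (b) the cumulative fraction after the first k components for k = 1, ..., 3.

Step 1 — total variance = trace(Sigma) = Σ λ_i = 47 + 29 + 11 = 87.

Step 2 — fraction explained by component i = λ_i / Σ λ:
  PC1: 47/87 = 0.5402
  PC2: 29/87 = 0.3333
  PC3: 11/87 = 0.1264

Step 3 — cumulative fraction after k components = (λ_1 + ... + λ_k) / Σ λ:
  k = 1: 47/87 = 0.5402
  k = 2: (47 + 29)/87 = 76/87 = 0.8736
  k = 3: (47 + 29 + 11)/87 = 87/87 = 1

Summary (fraction, with percent):

explained: PC1 0.5402 (54.02%), PC2 0.3333 (33.33%), PC3 0.1264 (12.64%);  cumulative: 0.5402, 0.8736, 1


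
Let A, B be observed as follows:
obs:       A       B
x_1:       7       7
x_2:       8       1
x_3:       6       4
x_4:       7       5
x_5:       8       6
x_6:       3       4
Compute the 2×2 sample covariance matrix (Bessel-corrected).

Step 1 — column means:
  mean(A) = (7 + 8 + 6 + 7 + 8 + 3) / 6 = 39/6 = 6.5
  mean(B) = (7 + 1 + 4 + 5 + 6 + 4) / 6 = 27/6 = 4.5

Step 2 — sample covariance S[i,j] = (1/(n-1)) · Σ_k (x_{k,i} - mean_i) · (x_{k,j} - mean_j), with n-1 = 5.
  S[A,A] = ((0.5)·(0.5) + (1.5)·(1.5) + (-0.5)·(-0.5) + (0.5)·(0.5) + (1.5)·(1.5) + (-3.5)·(-3.5)) / 5 = 17.5/5 = 3.5
  S[A,B] = ((0.5)·(2.5) + (1.5)·(-3.5) + (-0.5)·(-0.5) + (0.5)·(0.5) + (1.5)·(1.5) + (-3.5)·(-0.5)) / 5 = 0.5/5 = 0.1
  S[B,B] = ((2.5)·(2.5) + (-3.5)·(-3.5) + (-0.5)·(-0.5) + (0.5)·(0.5) + (1.5)·(1.5) + (-0.5)·(-0.5)) / 5 = 21.5/5 = 4.3

S is symmetric (S[j,i] = S[i,j]). Assembling:

S = [[3.5, 0.1],
 [0.1, 4.3]]


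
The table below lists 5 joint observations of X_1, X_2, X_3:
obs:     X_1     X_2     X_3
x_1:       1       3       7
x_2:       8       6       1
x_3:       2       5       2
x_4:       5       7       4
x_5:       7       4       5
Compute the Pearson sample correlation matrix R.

Step 1 — column means:
  mean(X_1) = (1 + 8 + 2 + 5 + 7) / 5 = 23/5 = 4.6
  mean(X_2) = (3 + 6 + 5 + 7 + 4) / 5 = 25/5 = 5
  mean(X_3) = (7 + 1 + 2 + 4 + 5) / 5 = 19/5 = 3.8

Step 2 — sample variances and covariances s[i,j] = (1/(n-1)) · Σ_k (x_{k,i} - mean_i) · (x_{k,j} - mean_j), with n-1 = 4:
  s[X_1,X_1] = ((-3.6)·(-3.6) + (3.4)·(3.4) + (-2.6)·(-2.6) + (0.4)·(0.4) + (2.4)·(2.4)) / 4 = 37.2/4 = 9.3
  s[X_1,X_2] = ((-3.6)·(-2) + (3.4)·(1) + (-2.6)·(0) + (0.4)·(2) + (2.4)·(-1)) / 4 = 9/4 = 2.25
  s[X_1,X_3] = ((-3.6)·(3.2) + (3.4)·(-2.8) + (-2.6)·(-1.8) + (0.4)·(0.2) + (2.4)·(1.2)) / 4 = -13.4/4 = -3.35
  s[X_2,X_2] = ((-2)·(-2) + (1)·(1) + (0)·(0) + (2)·(2) + (-1)·(-1)) / 4 = 10/4 = 2.5
  s[X_2,X_3] = ((-2)·(3.2) + (1)·(-2.8) + (0)·(-1.8) + (2)·(0.2) + (-1)·(1.2)) / 4 = -10/4 = -2.5
  s[X_3,X_3] = ((3.2)·(3.2) + (-2.8)·(-2.8) + (-1.8)·(-1.8) + (0.2)·(0.2) + (1.2)·(1.2)) / 4 = 22.8/4 = 5.7
  Sample standard deviations s_i = √(s[i,i]):
  s(X_1) = √(9.3) = 3.0496
  s(X_2) = √(2.5) = 1.5811
  s(X_3) = √(5.7) = 2.3875

Step 3 — r_{ij} = s_{ij} / (s_i · s_j):
  r[X_1,X_1] = 1 (diagonal).
  r[X_1,X_2] = 2.25 / (3.0496 · 1.5811) = 2.25 / 4.8218 = 0.4666
  r[X_1,X_3] = -3.35 / (3.0496 · 2.3875) = -3.35 / 7.2808 = -0.4601
  r[X_2,X_2] = 1 (diagonal).
  r[X_2,X_3] = -2.5 / (1.5811 · 2.3875) = -2.5 / 3.7749 = -0.6623
  r[X_3,X_3] = 1 (diagonal).

R is symmetric with unit diagonal. Assembling:

R = [[1, 0.4666, -0.4601],
 [0.4666, 1, -0.6623],
 [-0.4601, -0.6623, 1]]


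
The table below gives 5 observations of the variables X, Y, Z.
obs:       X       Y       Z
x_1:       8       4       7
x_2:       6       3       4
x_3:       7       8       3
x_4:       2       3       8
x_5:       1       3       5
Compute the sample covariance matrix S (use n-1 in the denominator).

Step 1 — column means:
  mean(X) = (8 + 6 + 7 + 2 + 1) / 5 = 24/5 = 4.8
  mean(Y) = (4 + 3 + 8 + 3 + 3) / 5 = 21/5 = 4.2
  mean(Z) = (7 + 4 + 3 + 8 + 5) / 5 = 27/5 = 5.4

Step 2 — sample covariance S[i,j] = (1/(n-1)) · Σ_k (x_{k,i} - mean_i) · (x_{k,j} - mean_j), with n-1 = 4.
  S[X,X] = ((3.2)·(3.2) + (1.2)·(1.2) + (2.2)·(2.2) + (-2.8)·(-2.8) + (-3.8)·(-3.8)) / 4 = 38.8/4 = 9.7
  S[X,Y] = ((3.2)·(-0.2) + (1.2)·(-1.2) + (2.2)·(3.8) + (-2.8)·(-1.2) + (-3.8)·(-1.2)) / 4 = 14.2/4 = 3.55
  S[X,Z] = ((3.2)·(1.6) + (1.2)·(-1.4) + (2.2)·(-2.4) + (-2.8)·(2.6) + (-3.8)·(-0.4)) / 4 = -7.6/4 = -1.9
  S[Y,Y] = ((-0.2)·(-0.2) + (-1.2)·(-1.2) + (3.8)·(3.8) + (-1.2)·(-1.2) + (-1.2)·(-1.2)) / 4 = 18.8/4 = 4.7
  S[Y,Z] = ((-0.2)·(1.6) + (-1.2)·(-1.4) + (3.8)·(-2.4) + (-1.2)·(2.6) + (-1.2)·(-0.4)) / 4 = -10.4/4 = -2.6
  S[Z,Z] = ((1.6)·(1.6) + (-1.4)·(-1.4) + (-2.4)·(-2.4) + (2.6)·(2.6) + (-0.4)·(-0.4)) / 4 = 17.2/4 = 4.3

S is symmetric (S[j,i] = S[i,j]). Assembling:

S = [[9.7, 3.55, -1.9],
 [3.55, 4.7, -2.6],
 [-1.9, -2.6, 4.3]]


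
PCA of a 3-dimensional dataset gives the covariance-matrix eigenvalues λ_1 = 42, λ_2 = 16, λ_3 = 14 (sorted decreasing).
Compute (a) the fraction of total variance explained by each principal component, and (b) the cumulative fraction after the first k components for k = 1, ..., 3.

Step 1 — total variance = trace(Sigma) = Σ λ_i = 42 + 16 + 14 = 72.

Step 2 — fraction explained by component i = λ_i / Σ λ:
  PC1: 42/72 = 0.5833
  PC2: 16/72 = 0.2222
  PC3: 14/72 = 0.1944

Step 3 — cumulative fraction after k components = (λ_1 + ... + λ_k) / Σ λ:
  k = 1: 42/72 = 0.5833
  k = 2: (42 + 16)/72 = 58/72 = 0.8056
  k = 3: (42 + 16 + 14)/72 = 72/72 = 1

Summary (fraction, with percent):

explained: PC1 0.5833 (58.33%), PC2 0.2222 (22.22%), PC3 0.1944 (19.44%);  cumulative: 0.5833, 0.8056, 1


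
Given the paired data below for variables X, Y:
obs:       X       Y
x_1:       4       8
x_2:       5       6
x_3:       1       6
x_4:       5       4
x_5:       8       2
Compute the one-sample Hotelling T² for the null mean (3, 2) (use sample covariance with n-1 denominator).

Step 1 — sample mean vector:
  mean(X) = (4 + 5 + 1 + 5 + 8) / 5 = 23/5 = 4.6
  mean(Y) = (8 + 6 + 6 + 4 + 2) / 5 = 26/5 = 5.2
  x̄ = (4.6, 5.2),  deviation x̄ - mu_0 = (4.6, 5.2) - (3, 2) = (1.6, 3.2).

Step 2 — sample covariance matrix, S[i,j] = (1/(n-1)) · Σ_k (x_{k,i} - mean_i) · (x_{k,j} - mean_j), divisor n-1 = 4:
  S[X,X] = ((-0.6)·(-0.6) + (0.4)·(0.4) + (-3.6)·(-3.6) + (0.4)·(0.4) + (3.4)·(3.4)) / 4 = 25.2/4 = 6.3
  S[X,Y] = ((-0.6)·(2.8) + (0.4)·(0.8) + (-3.6)·(0.8) + (0.4)·(-1.2) + (3.4)·(-3.2)) / 4 = -15.6/4 = -3.9
  S[Y,Y] = ((2.8)·(2.8) + (0.8)·(0.8) + (0.8)·(0.8) + (-1.2)·(-1.2) + (-3.2)·(-3.2)) / 4 = 20.8/4 = 5.2
  S = [[6.3, -3.9],
 [-3.9, 5.2]].

Step 3 — invert S. det(S) = 6.3·5.2 - (-3.9)² = 17.55.
  S^{-1} = (1/det) · [[d, -b], [-b, a]] = [[0.2963, 0.2222],
 [0.2222, 0.359]].

Step 4 — quadratic form (x̄ - mu_0)^T · S^{-1} · (x̄ - mu_0):
  S^{-1} · (x̄ - mu_0) = (1.1852, 1.5043),
  (x̄ - mu_0)^T · [...] = (1.6)·(1.1852) + (3.2)·(1.5043) = 6.71.

Step 5 — scale by n: T² = 5 · 6.71 = 33.5499.

T² ≈ 33.5499


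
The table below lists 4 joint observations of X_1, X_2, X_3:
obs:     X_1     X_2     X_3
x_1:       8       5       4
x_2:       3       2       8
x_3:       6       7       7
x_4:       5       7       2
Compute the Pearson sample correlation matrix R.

Step 1 — column means:
  mean(X_1) = (8 + 3 + 6 + 5) / 4 = 22/4 = 5.5
  mean(X_2) = (5 + 2 + 7 + 7) / 4 = 21/4 = 5.25
  mean(X_3) = (4 + 8 + 7 + 2) / 4 = 21/4 = 5.25

Step 2 — sample variances and covariances s[i,j] = (1/(n-1)) · Σ_k (x_{k,i} - mean_i) · (x_{k,j} - mean_j), with n-1 = 3:
  s[X_1,X_1] = ((2.5)·(2.5) + (-2.5)·(-2.5) + (0.5)·(0.5) + (-0.5)·(-0.5)) / 3 = 13/3 = 4.3333
  s[X_1,X_2] = ((2.5)·(-0.25) + (-2.5)·(-3.25) + (0.5)·(1.75) + (-0.5)·(1.75)) / 3 = 7.5/3 = 2.5
  s[X_1,X_3] = ((2.5)·(-1.25) + (-2.5)·(2.75) + (0.5)·(1.75) + (-0.5)·(-3.25)) / 3 = -7.5/3 = -2.5
  s[X_2,X_2] = ((-0.25)·(-0.25) + (-3.25)·(-3.25) + (1.75)·(1.75) + (1.75)·(1.75)) / 3 = 16.75/3 = 5.5833
  s[X_2,X_3] = ((-0.25)·(-1.25) + (-3.25)·(2.75) + (1.75)·(1.75) + (1.75)·(-3.25)) / 3 = -11.25/3 = -3.75
  s[X_3,X_3] = ((-1.25)·(-1.25) + (2.75)·(2.75) + (1.75)·(1.75) + (-3.25)·(-3.25)) / 3 = 22.75/3 = 7.5833
  Sample standard deviations s_i = √(s[i,i]):
  s(X_1) = √(4.3333) = 2.0817
  s(X_2) = √(5.5833) = 2.3629
  s(X_3) = √(7.5833) = 2.7538

Step 3 — r_{ij} = s_{ij} / (s_i · s_j):
  r[X_1,X_1] = 1 (diagonal).
  r[X_1,X_2] = 2.5 / (2.0817 · 2.3629) = 2.5 / 4.9188 = 0.5083
  r[X_1,X_3] = -2.5 / (2.0817 · 2.7538) = -2.5 / 5.7325 = -0.4361
  r[X_2,X_2] = 1 (diagonal).
  r[X_2,X_3] = -3.75 / (2.3629 · 2.7538) = -3.75 / 6.5069 = -0.5763
  r[X_3,X_3] = 1 (diagonal).

R is symmetric with unit diagonal. Assembling:

R = [[1, 0.5083, -0.4361],
 [0.5083, 1, -0.5763],
 [-0.4361, -0.5763, 1]]


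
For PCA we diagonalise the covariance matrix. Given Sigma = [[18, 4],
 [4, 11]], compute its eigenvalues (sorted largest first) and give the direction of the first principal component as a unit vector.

Step 1 — characteristic polynomial of 2×2 Sigma:
  det(Sigma - λI) = λ² - trace · λ + det = 0.
  trace = 18 + 11 = 29, det = 18·11 - (4)² = 182.
Step 2 — discriminant:
  Δ = trace² - 4·det = 841 - 728 = 113.
Step 3 — eigenvalues:
  λ = (trace ± √Δ)/2 = (29 ± 10.6301)/2,
  λ_1 = 19.8151,  λ_2 = 9.1849.

Step 4 — unit eigenvector for λ_1: solve (Sigma - λ_1 I)v = 0. First row:
  (18 - 19.8151)·v_x + (4)·v_y = 0, i.e. (-1.8151)·v_x + (4)·v_y = 0,
  so v ∝ (b, λ_1 - a) = (4, 1.8151) = u.
  ||u|| = √((4)² + (1.8151)²) = √(19.2945) ≈ 4.3925,
  v_1 = u/||u|| ≈ (0.9106, 0.4132) (||v_1|| = 1).

λ_1 = 19.8151,  λ_2 = 9.1849;  v_1 ≈ (0.9106, 0.4132)


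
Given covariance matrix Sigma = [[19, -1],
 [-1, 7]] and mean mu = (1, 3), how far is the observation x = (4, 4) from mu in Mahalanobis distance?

Step 1 — centre the observation: (x - mu) = (3, 1).

Step 2 — invert Sigma. det(Sigma) = 19·7 - (-1)² = 132.
  Sigma^{-1} = (1/det) · [[d, -b], [-b, a]] = [[0.053, 0.0076],
 [0.0076, 0.1439]].

Step 3 — form the quadratic (x - mu)^T · Sigma^{-1} · (x - mu):
  Sigma^{-1} · (x - mu) = (0.1667, 0.1667).
  (x - mu)^T · [Sigma^{-1} · (x - mu)] = (3)·(0.1667) + (1)·(0.1667) = 0.6667.

Step 4 — take square root: d = √(0.6667) ≈ 0.8165.

d(x, mu) = √(0.6667) ≈ 0.8165


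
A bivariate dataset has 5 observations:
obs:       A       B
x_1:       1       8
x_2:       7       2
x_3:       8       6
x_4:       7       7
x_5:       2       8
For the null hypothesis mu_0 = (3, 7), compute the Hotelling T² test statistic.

Step 1 — sample mean vector:
  mean(A) = (1 + 7 + 8 + 7 + 2) / 5 = 25/5 = 5
  mean(B) = (8 + 2 + 6 + 7 + 8) / 5 = 31/5 = 6.2
  x̄ = (5, 6.2),  deviation x̄ - mu_0 = (5, 6.2) - (3, 7) = (2, -0.8).

Step 2 — sample covariance matrix, S[i,j] = (1/(n-1)) · Σ_k (x_{k,i} - mean_i) · (x_{k,j} - mean_j), divisor n-1 = 4:
  S[A,A] = ((-4)·(-4) + (2)·(2) + (3)·(3) + (2)·(2) + (-3)·(-3)) / 4 = 42/4 = 10.5
  S[A,B] = ((-4)·(1.8) + (2)·(-4.2) + (3)·(-0.2) + (2)·(0.8) + (-3)·(1.8)) / 4 = -20/4 = -5
  S[B,B] = ((1.8)·(1.8) + (-4.2)·(-4.2) + (-0.2)·(-0.2) + (0.8)·(0.8) + (1.8)·(1.8)) / 4 = 24.8/4 = 6.2
  S = [[10.5, -5],
 [-5, 6.2]].

Step 3 — invert S. det(S) = 10.5·6.2 - (-5)² = 40.1.
  S^{-1} = (1/det) · [[d, -b], [-b, a]] = [[0.1546, 0.1247],
 [0.1247, 0.2618]].

Step 4 — quadratic form (x̄ - mu_0)^T · S^{-1} · (x̄ - mu_0):
  S^{-1} · (x̄ - mu_0) = (0.2095, 0.0399),
  (x̄ - mu_0)^T · [...] = (2)·(0.2095) + (-0.8)·(0.0399) = 0.387.

Step 5 — scale by n: T² = 5 · 0.387 = 1.9352.

T² ≈ 1.9352


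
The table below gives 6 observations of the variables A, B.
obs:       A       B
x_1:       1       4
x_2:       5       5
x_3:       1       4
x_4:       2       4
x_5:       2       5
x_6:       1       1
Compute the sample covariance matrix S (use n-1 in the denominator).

Step 1 — column means:
  mean(A) = (1 + 5 + 1 + 2 + 2 + 1) / 6 = 12/6 = 2
  mean(B) = (4 + 5 + 4 + 4 + 5 + 1) / 6 = 23/6 = 3.8333

Step 2 — sample covariance S[i,j] = (1/(n-1)) · Σ_k (x_{k,i} - mean_i) · (x_{k,j} - mean_j), with n-1 = 5.
  S[A,A] = ((-1)·(-1) + (3)·(3) + (-1)·(-1) + (0)·(0) + (0)·(0) + (-1)·(-1)) / 5 = 12/5 = 2.4
  S[A,B] = ((-1)·(0.1667) + (3)·(1.1667) + (-1)·(0.1667) + (0)·(0.1667) + (0)·(1.1667) + (-1)·(-2.8333)) / 5 = 6/5 = 1.2
  S[B,B] = ((0.1667)·(0.1667) + (1.1667)·(1.1667) + (0.1667)·(0.1667) + (0.1667)·(0.1667) + (1.1667)·(1.1667) + (-2.8333)·(-2.8333)) / 5 = 10.8333/5 = 2.1667

S is symmetric (S[j,i] = S[i,j]). Assembling:

S = [[2.4, 1.2],
 [1.2, 2.1667]]


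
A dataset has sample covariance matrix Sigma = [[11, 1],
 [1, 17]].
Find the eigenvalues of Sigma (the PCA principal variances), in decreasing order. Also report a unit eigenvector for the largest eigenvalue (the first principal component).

Step 1 — characteristic polynomial of 2×2 Sigma:
  det(Sigma - λI) = λ² - trace · λ + det = 0.
  trace = 11 + 17 = 28, det = 11·17 - (1)² = 186.
Step 2 — discriminant:
  Δ = trace² - 4·det = 784 - 744 = 40.
Step 3 — eigenvalues:
  λ = (trace ± √Δ)/2 = (28 ± 6.3246)/2,
  λ_1 = 17.1623,  λ_2 = 10.8377.

Step 4 — unit eigenvector for λ_1: solve (Sigma - λ_1 I)v = 0. First row:
  (11 - 17.1623)·v_x + (1)·v_y = 0, i.e. (-6.1623)·v_x + (1)·v_y = 0,
  so v ∝ (b, λ_1 - a) = (1, 6.1623) = u.
  ||u|| = √((1)² + (6.1623)²) = √(38.9737) ≈ 6.2429,
  v_1 = u/||u|| ≈ (0.1602, 0.9871) (||v_1|| = 1).

λ_1 = 17.1623,  λ_2 = 10.8377;  v_1 ≈ (0.1602, 0.9871)


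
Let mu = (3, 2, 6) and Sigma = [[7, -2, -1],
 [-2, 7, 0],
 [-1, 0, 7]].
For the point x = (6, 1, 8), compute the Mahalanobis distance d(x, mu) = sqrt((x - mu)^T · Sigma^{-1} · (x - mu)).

Step 1 — centre the observation: (x - mu) = (3, -1, 2).

Step 2 — invert Sigma (cofactor / det for 3×3, or solve directly):
  Sigma^{-1} = [[0.1591, 0.0455, 0.0227],
 [0.0455, 0.1558, 0.0065],
 [0.0227, 0.0065, 0.1461]].

Step 3 — form the quadratic (x - mu)^T · Sigma^{-1} · (x - mu):
  Sigma^{-1} · (x - mu) = (0.4773, -0.0065, 0.3539).
  (x - mu)^T · [Sigma^{-1} · (x - mu)] = (3)·(0.4773) + (-1)·(-0.0065) + (2)·(0.3539) = 2.1461.

Step 4 — take square root: d = √(2.1461) ≈ 1.465.

d(x, mu) = √(2.1461) ≈ 1.465


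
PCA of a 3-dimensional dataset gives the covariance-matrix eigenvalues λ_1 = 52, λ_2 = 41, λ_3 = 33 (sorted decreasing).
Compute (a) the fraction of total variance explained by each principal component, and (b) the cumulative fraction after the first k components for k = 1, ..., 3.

Step 1 — total variance = trace(Sigma) = Σ λ_i = 52 + 41 + 33 = 126.

Step 2 — fraction explained by component i = λ_i / Σ λ:
  PC1: 52/126 = 0.4127
  PC2: 41/126 = 0.3254
  PC3: 33/126 = 0.2619

Step 3 — cumulative fraction after k components = (λ_1 + ... + λ_k) / Σ λ:
  k = 1: 52/126 = 0.4127
  k = 2: (52 + 41)/126 = 93/126 = 0.7381
  k = 3: (52 + 41 + 33)/126 = 126/126 = 1

Summary (fraction, with percent):

explained: PC1 0.4127 (41.27%), PC2 0.3254 (32.54%), PC3 0.2619 (26.19%);  cumulative: 0.4127, 0.7381, 1


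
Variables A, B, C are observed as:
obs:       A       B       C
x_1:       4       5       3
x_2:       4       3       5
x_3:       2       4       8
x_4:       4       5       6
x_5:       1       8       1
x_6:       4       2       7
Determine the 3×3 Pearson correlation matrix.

Step 1 — column means:
  mean(A) = (4 + 4 + 2 + 4 + 1 + 4) / 6 = 19/6 = 3.1667
  mean(B) = (5 + 3 + 4 + 5 + 8 + 2) / 6 = 27/6 = 4.5
  mean(C) = (3 + 5 + 8 + 6 + 1 + 7) / 6 = 30/6 = 5

Step 2 — sample variances and covariances s[i,j] = (1/(n-1)) · Σ_k (x_{k,i} - mean_i) · (x_{k,j} - mean_j), with n-1 = 5:
  s[A,A] = ((0.8333)·(0.8333) + (0.8333)·(0.8333) + (-1.1667)·(-1.1667) + (0.8333)·(0.8333) + (-2.1667)·(-2.1667) + (0.8333)·(0.8333)) / 5 = 8.8333/5 = 1.7667
  s[A,B] = ((0.8333)·(0.5) + (0.8333)·(-1.5) + (-1.1667)·(-0.5) + (0.8333)·(0.5) + (-2.1667)·(3.5) + (0.8333)·(-2.5)) / 5 = -9.5/5 = -1.9
  s[A,C] = ((0.8333)·(-2) + (0.8333)·(0) + (-1.1667)·(3) + (0.8333)·(1) + (-2.1667)·(-4) + (0.8333)·(2)) / 5 = 6/5 = 1.2
  s[B,B] = ((0.5)·(0.5) + (-1.5)·(-1.5) + (-0.5)·(-0.5) + (0.5)·(0.5) + (3.5)·(3.5) + (-2.5)·(-2.5)) / 5 = 21.5/5 = 4.3
  s[B,C] = ((0.5)·(-2) + (-1.5)·(0) + (-0.5)·(3) + (0.5)·(1) + (3.5)·(-4) + (-2.5)·(2)) / 5 = -21/5 = -4.2
  s[C,C] = ((-2)·(-2) + (0)·(0) + (3)·(3) + (1)·(1) + (-4)·(-4) + (2)·(2)) / 5 = 34/5 = 6.8
  Sample standard deviations s_i = √(s[i,i]):
  s(A) = √(1.7667) = 1.3292
  s(B) = √(4.3) = 2.0736
  s(C) = √(6.8) = 2.6077

Step 3 — r_{ij} = s_{ij} / (s_i · s_j):
  r[A,A] = 1 (diagonal).
  r[A,B] = -1.9 / (1.3292 · 2.0736) = -1.9 / 2.7562 = -0.6894
  r[A,C] = 1.2 / (1.3292 · 2.6077) = 1.2 / 3.466 = 0.3462
  r[B,B] = 1 (diagonal).
  r[B,C] = -4.2 / (2.0736 · 2.6077) = -4.2 / 5.4074 = -0.7767
  r[C,C] = 1 (diagonal).

R is symmetric with unit diagonal. Assembling:

R = [[1, -0.6894, 0.3462],
 [-0.6894, 1, -0.7767],
 [0.3462, -0.7767, 1]]
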